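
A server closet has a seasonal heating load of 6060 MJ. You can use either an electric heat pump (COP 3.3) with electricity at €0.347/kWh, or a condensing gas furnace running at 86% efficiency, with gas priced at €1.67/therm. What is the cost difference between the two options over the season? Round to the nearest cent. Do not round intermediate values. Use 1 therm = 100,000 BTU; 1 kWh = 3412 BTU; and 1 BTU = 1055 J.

Heat load = 6060 MJ = 6,060,000,000 J / 1055 = 5,744,076 BTU
Gas: input = 5,744,076 / 0.86 = 6,679,158 BTU = 66.79 therm → 66.79 × €1.67 = €111.54
Heat pump: 5,744,076 BTU / 3412 = 1,683 kWh heat; / 3.3 = 510.1 kWh in → × €0.347 = €177.02
Difference = |€111.54 − €177.02| = €65.48

€65.48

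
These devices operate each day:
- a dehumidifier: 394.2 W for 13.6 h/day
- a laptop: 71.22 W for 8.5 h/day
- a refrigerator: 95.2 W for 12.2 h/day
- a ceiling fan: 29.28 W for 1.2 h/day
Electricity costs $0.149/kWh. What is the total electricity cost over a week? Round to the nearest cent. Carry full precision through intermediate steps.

$7.47

dehumidifier: 394.2 W × 13.6 h × 7 d = 37,528 Wh = 37.53 kWh
laptop: 71.22 W × 8.5 h × 7 d = 4,238 Wh = 4.238 kWh
refrigerator: 95.2 W × 12.2 h × 7 d = 8,130 Wh = 8.13 kWh
ceiling fan: 29.28 W × 1.2 h × 7 d = 246 Wh = 0.246 kWh
Total energy = 37.53 + 4.238 + 8.13 + 0.246 = 50.14 kWh
Cost = 50.14 kWh × $0.149 = $7.47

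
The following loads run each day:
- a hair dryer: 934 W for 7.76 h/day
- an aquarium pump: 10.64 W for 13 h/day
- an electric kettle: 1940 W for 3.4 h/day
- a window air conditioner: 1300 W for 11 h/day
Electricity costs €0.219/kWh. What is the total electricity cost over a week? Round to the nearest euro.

hair dryer: 934 W × 7.76 h × 7 d = 50,735 Wh = 50.73 kWh
aquarium pump: 10.64 W × 13 h × 7 d = 968 Wh = 0.9682 kWh
electric kettle: 1940 W × 3.4 h × 7 d = 46,172 Wh = 46.17 kWh
window air conditioner: 1300 W × 11 h × 7 d = 100,100 Wh = 100.1 kWh
Total energy = 50.73 + 0.9682 + 46.17 + 100.1 = 198 kWh
Cost = 198 kWh × €0.219 = €43.36 ≈ €43

€43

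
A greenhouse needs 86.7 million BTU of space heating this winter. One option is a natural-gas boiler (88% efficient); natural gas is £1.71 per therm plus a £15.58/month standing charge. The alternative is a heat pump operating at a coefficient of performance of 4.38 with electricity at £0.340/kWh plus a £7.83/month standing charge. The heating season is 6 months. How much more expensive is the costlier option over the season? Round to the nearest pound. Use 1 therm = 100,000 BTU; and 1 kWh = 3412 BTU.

£241

Heat load = 86.7 × 10⁶ BTU = 86,700,000 BTU
Gas: input = 86,700,000 / 0.88 = 98,522,727 BTU = 985.2 therm → 985.2 × £1.71 = £1,684.74; + 6 × £15.58 standing = £1,778.22
Heat pump: 86,700,000 BTU / 3412 = 25,410 kWh heat; / 4.38 = 5,801 kWh in → × £0.340 = £1,972.49; + 6 × £7.83 standing = £2,019.47
Difference = |£1,778.22 − £2,019.47| = £241.25 ≈ £241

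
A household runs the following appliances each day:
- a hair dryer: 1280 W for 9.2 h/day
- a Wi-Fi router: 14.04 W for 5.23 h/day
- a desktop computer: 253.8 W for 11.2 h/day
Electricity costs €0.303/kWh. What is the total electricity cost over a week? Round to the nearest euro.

hair dryer: 1280 W × 9.2 h × 7 d = 82,432 Wh = 82.43 kWh
Wi-Fi router: 14.04 W × 5.23 h × 7 d = 514 Wh = 0.514 kWh
desktop computer: 253.8 W × 11.2 h × 7 d = 19,898 Wh = 19.9 kWh
Total energy = 82.43 + 0.514 + 19.9 = 102.8 kWh
Cost = 102.8 kWh × €0.303 = €31.16 ≈ €31

€31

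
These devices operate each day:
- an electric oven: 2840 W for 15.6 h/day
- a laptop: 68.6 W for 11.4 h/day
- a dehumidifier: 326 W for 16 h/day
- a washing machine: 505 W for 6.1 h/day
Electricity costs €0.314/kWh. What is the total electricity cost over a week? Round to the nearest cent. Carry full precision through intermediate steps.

€117.33

electric oven: 2840 W × 15.6 h × 7 d = 310,128 Wh = 310.1 kWh
laptop: 68.6 W × 11.4 h × 7 d = 5,474 Wh = 5.474 kWh
dehumidifier: 326 W × 16 h × 7 d = 36,512 Wh = 36.51 kWh
washing machine: 505 W × 6.1 h × 7 d = 21,564 Wh = 21.56 kWh
Total energy = 310.1 + 5.474 + 36.51 + 21.56 = 373.7 kWh
Cost = 373.7 kWh × €0.314 = €117.33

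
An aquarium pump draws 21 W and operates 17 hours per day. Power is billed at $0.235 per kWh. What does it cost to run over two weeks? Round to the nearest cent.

$1.17

Energy = 21 W × 17 h/day × 14 days = 4,998 Wh = 4.998 kWh
Cost = 4.998 kWh × $0.235/kWh = $1.17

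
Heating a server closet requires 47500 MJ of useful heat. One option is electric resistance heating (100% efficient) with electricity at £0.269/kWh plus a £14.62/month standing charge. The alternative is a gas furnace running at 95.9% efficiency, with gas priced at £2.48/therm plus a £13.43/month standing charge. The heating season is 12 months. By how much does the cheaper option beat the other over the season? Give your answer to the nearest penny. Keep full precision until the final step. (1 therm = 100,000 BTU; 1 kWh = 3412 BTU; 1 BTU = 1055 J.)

Heat load = 47500 MJ = 47,500,000,000 J / 1055 = 45,023,697 BTU
Gas: input = 45,023,697 / 0.959 = 46,948,589 BTU = 469.5 therm → 469.5 × £2.48 = £1,164.33; + 12 × £13.43 standing = £1,325.49
Electric: 45,023,697 BTU / 3412 = 13,200 kWh → × £0.269 = £3,549.64; + 12 × £14.62 standing = £3,725.08
Difference = |£1,325.49 − £3,725.08| = £2,399.60

£2399.60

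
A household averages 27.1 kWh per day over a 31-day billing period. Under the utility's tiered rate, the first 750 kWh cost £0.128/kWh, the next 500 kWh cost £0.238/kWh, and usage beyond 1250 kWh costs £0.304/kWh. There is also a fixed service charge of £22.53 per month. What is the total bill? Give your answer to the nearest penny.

£139.97

Usage = 27.1 kWh/day × 31 days = 840.1 kWh
First 750 kWh × £0.128 = £96.00
Next 90.1 kWh × £0.238 = £21.44
Remaining tier: 0 kWh (not reached)
Energy charge = £117.44; + service £22.53 = £139.97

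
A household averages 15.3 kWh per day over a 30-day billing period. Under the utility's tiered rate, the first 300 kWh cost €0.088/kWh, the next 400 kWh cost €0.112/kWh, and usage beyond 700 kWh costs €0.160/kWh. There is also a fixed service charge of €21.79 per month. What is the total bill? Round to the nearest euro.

Usage = 15.3 kWh/day × 30 days = 459 kWh
First 300 kWh × €0.088 = €26.40
Next 159 kWh × €0.112 = €17.81
Remaining tier: 0 kWh (not reached)
Energy charge = €44.21; + service €21.79 = €66.00

€66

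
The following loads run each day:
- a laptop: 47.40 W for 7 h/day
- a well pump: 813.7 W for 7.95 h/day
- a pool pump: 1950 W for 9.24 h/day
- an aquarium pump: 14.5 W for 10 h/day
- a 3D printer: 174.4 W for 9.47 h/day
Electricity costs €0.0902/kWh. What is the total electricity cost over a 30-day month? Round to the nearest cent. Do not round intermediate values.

€72.02

laptop: 47.40 W × 7 h × 30 d = 9,954 Wh = 9.954 kWh
well pump: 813.7 W × 7.95 h × 30 d = 194,067 Wh = 194.1 kWh
pool pump: 1950 W × 9.24 h × 30 d = 540,540 Wh = 540.5 kWh
aquarium pump: 14.5 W × 10 h × 30 d = 4,350 Wh = 4.35 kWh
3D printer: 174.4 W × 9.47 h × 30 d = 49,547 Wh = 49.55 kWh
Total energy = 9.954 + 194.1 + 540.5 + 4.35 + 49.55 = 798.5 kWh
Cost = 798.5 kWh × €0.0902 = €72.02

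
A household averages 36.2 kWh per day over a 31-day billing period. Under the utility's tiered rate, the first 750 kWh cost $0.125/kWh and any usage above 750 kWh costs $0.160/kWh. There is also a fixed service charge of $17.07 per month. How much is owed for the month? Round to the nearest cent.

Usage = 36.2 kWh/day × 31 days = 1122.2 kWh
First 750 kWh × $0.125 = $93.75
Remaining 372.2 kWh × $0.160 = $59.55
Energy charge = $153.30; + service $17.07 = $170.37

$170.37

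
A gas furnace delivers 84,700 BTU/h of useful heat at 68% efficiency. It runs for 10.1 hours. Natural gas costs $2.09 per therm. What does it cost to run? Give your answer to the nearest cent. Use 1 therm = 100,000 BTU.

$26.29

Heat delivered = 84,700 BTU/h × 10.1 h = 855,470 BTU
Gas input = 855,470 / 0.68 = 1,258,044 BTU
= 1,258,044 / 100,000 = 12.58 therm
Cost = 12.58 × $2.09/therm = $26.29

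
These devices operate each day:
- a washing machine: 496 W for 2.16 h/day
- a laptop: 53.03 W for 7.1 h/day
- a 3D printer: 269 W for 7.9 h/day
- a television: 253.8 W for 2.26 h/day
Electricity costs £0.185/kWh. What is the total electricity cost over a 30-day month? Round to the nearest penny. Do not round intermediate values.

washing machine: 496 W × 2.16 h × 30 d = 32,141 Wh = 32.14 kWh
laptop: 53.03 W × 7.1 h × 30 d = 11,295 Wh = 11.3 kWh
3D printer: 269 W × 7.9 h × 30 d = 63,753 Wh = 63.75 kWh
television: 253.8 W × 2.26 h × 30 d = 17,208 Wh = 17.21 kWh
Total energy = 32.14 + 11.3 + 63.75 + 17.21 = 124.4 kWh
Cost = 124.4 kWh × £0.185 = £23.01

£23.01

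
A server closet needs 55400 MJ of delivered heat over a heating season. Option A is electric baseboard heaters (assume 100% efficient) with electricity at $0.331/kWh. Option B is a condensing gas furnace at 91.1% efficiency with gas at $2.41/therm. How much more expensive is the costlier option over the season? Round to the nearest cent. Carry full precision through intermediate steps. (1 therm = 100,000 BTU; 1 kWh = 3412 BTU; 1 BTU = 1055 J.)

Heat load = 55400 MJ = 55,400,000,000 J / 1055 = 52,511,848 BTU
Gas: input = 52,511,848 / 0.911 = 57,641,985 BTU = 576.4 therm → 576.4 × $2.41 = $1,389.17
Electric: 52,511,848 BTU / 3412 = 15,390 kWh → × $0.331 = $5,094.20
Difference = |$1,389.17 − $5,094.20| = $3,705.03

$3705.03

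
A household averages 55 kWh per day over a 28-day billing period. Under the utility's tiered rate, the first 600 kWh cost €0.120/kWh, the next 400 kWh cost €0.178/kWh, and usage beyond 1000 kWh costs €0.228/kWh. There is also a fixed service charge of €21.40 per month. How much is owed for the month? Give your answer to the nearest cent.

Usage = 55 kWh/day × 28 days = 1540 kWh
First 600 kWh × €0.120 = €72.00
Next 400 kWh × €0.178 = €71.20
Remaining 540 kWh × €0.228 = €123.12
Energy charge = €266.32; + service €21.40 = €287.72

€287.72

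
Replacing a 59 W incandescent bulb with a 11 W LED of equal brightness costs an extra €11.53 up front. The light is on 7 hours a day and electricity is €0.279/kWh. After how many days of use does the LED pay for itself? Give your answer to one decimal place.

Power saved = 59 − 11 = 48 W
Daily energy saved = 48 W × 7 h = 336 Wh = 0.336 kWh
Daily savings = 0.336 × €0.279 = €0.0937
Payback = €11.53 / €0.0937 per day = 123 days

123.0 days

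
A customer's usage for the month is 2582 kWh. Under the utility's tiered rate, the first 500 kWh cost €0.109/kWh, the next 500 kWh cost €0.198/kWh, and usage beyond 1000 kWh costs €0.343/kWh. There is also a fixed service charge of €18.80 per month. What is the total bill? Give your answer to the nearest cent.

€714.93

First 500 kWh × €0.109 = €54.50
Next 500 kWh × €0.198 = €99.00
Remaining 1582 kWh × €0.343 = €542.63
Energy charge = €696.13; + service €18.80 = €714.93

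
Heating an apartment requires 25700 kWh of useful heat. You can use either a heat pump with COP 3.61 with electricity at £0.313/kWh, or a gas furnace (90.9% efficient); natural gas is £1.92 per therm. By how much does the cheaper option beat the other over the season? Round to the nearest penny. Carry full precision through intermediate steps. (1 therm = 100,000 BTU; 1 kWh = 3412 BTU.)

£376.12

Heat load = 25700 kWh × 3412 = 87,688,400 BTU
Gas: input = 87,688,400 / 0.909 = 96,466,887 BTU = 964.7 therm → 964.7 × £1.92 = £1,852.16
Heat pump: 87,688,400 BTU / 3412 = 25,700 kWh heat; / 3.61 = 7,119 kWh in → × £0.313 = £2,228.28
Difference = |£1,852.16 − £2,228.28| = £376.12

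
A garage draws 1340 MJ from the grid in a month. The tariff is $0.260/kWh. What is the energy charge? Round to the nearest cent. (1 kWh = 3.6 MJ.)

1340 MJ × (0.27778 kWh/MJ) = 372.2 kWh
Cost = 372.2 kWh × $0.260/kWh = $96.78

$96.78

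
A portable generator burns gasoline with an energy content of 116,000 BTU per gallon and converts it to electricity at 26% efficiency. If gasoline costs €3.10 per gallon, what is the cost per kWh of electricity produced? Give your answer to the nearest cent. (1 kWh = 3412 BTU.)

Electrical output per gallon = 116,000 BTU × 0.26 / 3412 BTU/kWh = 8.839 kWh
Cost per kWh = €3.10 / 8.839 kWh = €0.351

€0.35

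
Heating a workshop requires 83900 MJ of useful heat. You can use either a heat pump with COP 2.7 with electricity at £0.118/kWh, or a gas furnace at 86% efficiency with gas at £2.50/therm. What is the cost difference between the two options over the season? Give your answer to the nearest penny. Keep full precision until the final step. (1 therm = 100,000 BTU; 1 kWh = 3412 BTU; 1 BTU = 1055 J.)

£1293.17

Heat load = 83900 MJ = 83,900,000,000 J / 1055 = 79,526,066 BTU
Gas: input = 79,526,066 / 0.86 = 92,472,170 BTU = 924.7 therm → 924.7 × £2.50 = £2,311.80
Heat pump: 79,526,066 BTU / 3412 = 23,310 kWh heat; / 2.7 = 8,633 kWh in → × £0.118 = £1,018.64
Difference = |£2,311.80 − £1,018.64| = £1,293.17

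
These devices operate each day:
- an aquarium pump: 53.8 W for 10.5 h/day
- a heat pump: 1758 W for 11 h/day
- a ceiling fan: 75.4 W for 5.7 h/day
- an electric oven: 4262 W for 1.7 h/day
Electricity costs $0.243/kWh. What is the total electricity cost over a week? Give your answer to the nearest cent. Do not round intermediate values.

$46.91

aquarium pump: 53.8 W × 10.5 h × 7 d = 3,954 Wh = 3.954 kWh
heat pump: 1758 W × 11 h × 7 d = 135,366 Wh = 135.4 kWh
ceiling fan: 75.4 W × 5.7 h × 7 d = 3,008 Wh = 3.008 kWh
electric oven: 4262 W × 1.7 h × 7 d = 50,718 Wh = 50.72 kWh
Total energy = 3.954 + 135.4 + 3.008 + 50.72 = 193 kWh
Cost = 193 kWh × $0.243 = $46.91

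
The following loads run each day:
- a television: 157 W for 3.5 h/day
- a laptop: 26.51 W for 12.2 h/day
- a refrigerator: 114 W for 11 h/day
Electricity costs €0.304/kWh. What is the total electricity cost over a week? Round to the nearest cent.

€4.53

television: 157 W × 3.5 h × 7 d = 3,846 Wh = 3.846 kWh
laptop: 26.51 W × 12.2 h × 7 d = 2,264 Wh = 2.264 kWh
refrigerator: 114 W × 11 h × 7 d = 8,778 Wh = 8.778 kWh
Total energy = 3.846 + 2.264 + 8.778 = 14.89 kWh
Cost = 14.89 kWh × €0.304 = €4.53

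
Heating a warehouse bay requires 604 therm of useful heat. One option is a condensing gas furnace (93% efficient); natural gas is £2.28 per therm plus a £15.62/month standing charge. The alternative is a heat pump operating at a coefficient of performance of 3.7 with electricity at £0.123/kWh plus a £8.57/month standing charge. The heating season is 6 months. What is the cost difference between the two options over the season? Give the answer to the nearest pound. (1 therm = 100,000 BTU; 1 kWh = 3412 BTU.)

£935

Heat load = 604 therm × 100,000 = 60,400,000 BTU
Gas: input = 60,400,000 / 0.930 = 64,946,237 BTU = 649.5 therm → 649.5 × £2.28 = £1,480.77; + 6 × £15.62 standing = £1,574.49
Heat pump: 60,400,000 BTU / 3412 = 17,700 kWh heat; / 3.7 = 4,784 kWh in → × £0.123 = £588.48; + 6 × £8.57 standing = £639.90
Difference = |£1,574.49 − £639.90| = £934.59 ≈ £935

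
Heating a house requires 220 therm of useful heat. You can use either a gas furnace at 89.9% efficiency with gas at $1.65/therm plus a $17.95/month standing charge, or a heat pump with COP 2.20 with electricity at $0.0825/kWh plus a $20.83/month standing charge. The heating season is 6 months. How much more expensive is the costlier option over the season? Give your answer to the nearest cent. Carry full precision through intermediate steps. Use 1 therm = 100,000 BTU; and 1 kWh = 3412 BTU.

$144.71

Heat load = 220 therm × 100,000 = 22,000,000 BTU
Gas: input = 22,000,000 / 0.899 = 24,471,635 BTU = 244.7 therm → 244.7 × $1.65 = $403.78; + 6 × $17.95 standing = $511.48
Heat pump: 22,000,000 BTU / 3412 = 6,448 kWh heat; / 2.20 = 2,931 kWh in → × $0.0825 = $241.79; + 6 × $20.83 standing = $366.77
Difference = |$511.48 − $366.77| = $144.71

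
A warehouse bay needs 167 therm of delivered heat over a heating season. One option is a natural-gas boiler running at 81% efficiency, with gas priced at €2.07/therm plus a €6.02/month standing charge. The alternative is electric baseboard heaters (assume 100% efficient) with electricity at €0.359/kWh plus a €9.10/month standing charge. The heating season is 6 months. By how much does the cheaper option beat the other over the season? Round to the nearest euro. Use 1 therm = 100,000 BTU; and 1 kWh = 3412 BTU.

€1349

Heat load = 167 therm × 100,000 = 16,700,000 BTU
Gas: input = 16,700,000 / 0.81 = 20,617,284 BTU = 206.2 therm → 206.2 × €2.07 = €426.78; + 6 × €6.02 standing = €462.90
Electric: 16,700,000 BTU / 3412 = 4,894 kWh → × €0.359 = €1,757.12; + 6 × €9.10 standing = €1,811.72
Difference = |€462.90 − €1,811.72| = €1,348.82 ≈ €1349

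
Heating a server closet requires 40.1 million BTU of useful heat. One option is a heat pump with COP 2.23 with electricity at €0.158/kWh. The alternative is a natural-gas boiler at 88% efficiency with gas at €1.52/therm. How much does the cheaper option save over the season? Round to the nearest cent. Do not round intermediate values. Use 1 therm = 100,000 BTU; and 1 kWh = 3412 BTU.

€140.06

Heat load = 40.1 × 10⁶ BTU = 40,100,000 BTU
Gas: input = 40,100,000 / 0.88 = 45,568,182 BTU = 455.7 therm → 455.7 × €1.52 = €692.64
Heat pump: 40,100,000 BTU / 3412 = 11,750 kWh heat; / 2.23 = 5,270 kWh in → × €0.158 = €832.70
Difference = |€692.64 − €832.70| = €140.06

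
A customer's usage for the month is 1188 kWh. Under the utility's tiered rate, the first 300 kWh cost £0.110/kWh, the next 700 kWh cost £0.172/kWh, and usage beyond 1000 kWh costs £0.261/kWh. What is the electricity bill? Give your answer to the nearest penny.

£202.47

First 300 kWh × £0.110 = £33.00
Next 700 kWh × £0.172 = £120.40
Remaining 188 kWh × £0.261 = £49.07
Total = £202.47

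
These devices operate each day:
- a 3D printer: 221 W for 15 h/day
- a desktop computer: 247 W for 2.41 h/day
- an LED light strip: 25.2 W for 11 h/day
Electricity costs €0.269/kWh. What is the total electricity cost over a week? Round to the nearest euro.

€8

3D printer: 221 W × 15 h × 7 d = 23,205 Wh = 23.2 kWh
desktop computer: 247 W × 2.41 h × 7 d = 4,167 Wh = 4.167 kWh
LED light strip: 25.2 W × 11 h × 7 d = 1,940 Wh = 1.94 kWh
Total energy = 23.2 + 4.167 + 1.94 = 29.31 kWh
Cost = 29.31 kWh × €0.269 = €7.89 ≈ €8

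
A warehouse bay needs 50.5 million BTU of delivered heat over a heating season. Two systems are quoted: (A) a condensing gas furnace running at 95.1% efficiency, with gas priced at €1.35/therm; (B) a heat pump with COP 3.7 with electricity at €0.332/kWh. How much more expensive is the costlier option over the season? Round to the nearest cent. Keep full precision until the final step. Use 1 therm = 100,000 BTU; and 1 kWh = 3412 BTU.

€611.19

Heat load = 50.5 × 10⁶ BTU = 50,500,000 BTU
Gas: input = 50,500,000 / 0.951 = 53,101,998 BTU = 531 therm → 531 × €1.35 = €716.88
Heat pump: 50,500,000 BTU / 3412 = 14,800 kWh heat; / 3.7 = 4,000 kWh in → × €0.332 = €1,328.06
Difference = |€716.88 − €1,328.06| = €611.19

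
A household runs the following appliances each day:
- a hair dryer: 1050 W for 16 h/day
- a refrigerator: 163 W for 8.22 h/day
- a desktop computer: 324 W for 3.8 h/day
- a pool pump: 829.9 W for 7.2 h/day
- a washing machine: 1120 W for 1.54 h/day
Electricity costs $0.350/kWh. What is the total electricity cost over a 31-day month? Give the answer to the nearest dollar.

$294

hair dryer: 1050 W × 16 h × 31 d = 520,800 Wh = 520.8 kWh
refrigerator: 163 W × 8.22 h × 31 d = 41,536 Wh = 41.54 kWh
desktop computer: 324 W × 3.8 h × 31 d = 38,167 Wh = 38.17 kWh
pool pump: 829.9 W × 7.2 h × 31 d = 185,234 Wh = 185.2 kWh
washing machine: 1120 W × 1.54 h × 31 d = 53,469 Wh = 53.47 kWh
Total energy = 520.8 + 41.54 + 38.17 + 185.2 + 53.47 = 839.2 kWh
Cost = 839.2 kWh × $0.350 = $293.72 ≈ $294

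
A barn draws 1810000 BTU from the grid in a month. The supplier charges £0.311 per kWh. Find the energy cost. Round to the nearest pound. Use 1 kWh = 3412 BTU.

£165

1810000 BTU × (0.00029308 kWh/BTU) = 530.5 kWh
Cost = 530.5 kWh × £0.311/kWh = £164.98 ≈ £165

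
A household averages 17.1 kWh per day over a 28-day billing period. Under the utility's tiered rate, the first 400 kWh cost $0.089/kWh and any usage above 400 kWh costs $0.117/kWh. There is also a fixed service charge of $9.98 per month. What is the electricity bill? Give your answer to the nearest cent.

$54.80

Usage = 17.1 kWh/day × 28 days = 478.8 kWh
First 400 kWh × $0.089 = $35.60
Remaining 78.8 kWh × $0.117 = $9.22
Energy charge = $44.82; + service $9.98 = $54.80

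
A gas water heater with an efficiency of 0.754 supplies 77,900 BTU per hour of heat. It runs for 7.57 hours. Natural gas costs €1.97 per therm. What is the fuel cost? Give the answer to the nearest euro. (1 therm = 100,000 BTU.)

€15

Heat delivered = 77,900 BTU/h × 7.57 h = 589,703 BTU
Gas input = 589,703 / 0.754 = 782,099 BTU
= 782,099 / 100,000 = 7.821 therm
Cost = 7.821 × €1.97/therm = €15.41 ≈ €15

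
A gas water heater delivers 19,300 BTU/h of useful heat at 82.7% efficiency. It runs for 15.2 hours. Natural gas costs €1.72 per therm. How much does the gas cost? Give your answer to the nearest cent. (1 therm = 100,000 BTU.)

€6.10

Heat delivered = 19,300 BTU/h × 15.2 h = 293,360 BTU
Gas input = 293,360 / 0.827 = 354,728 BTU
= 354,728 / 100,000 = 3.547 therm
Cost = 3.547 × €1.72/therm = €6.10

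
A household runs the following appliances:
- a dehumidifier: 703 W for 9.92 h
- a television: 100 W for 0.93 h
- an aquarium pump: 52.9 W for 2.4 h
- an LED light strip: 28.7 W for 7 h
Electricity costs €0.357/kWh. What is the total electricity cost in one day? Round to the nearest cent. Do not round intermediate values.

€2.64

dehumidifier: 703 W × 9.92 h = 6,974 Wh = 6.974 kWh
television: 100 W × 0.93 h = 93 Wh = 0.093 kWh
aquarium pump: 52.9 W × 2.4 h = 127 Wh = 0.127 kWh
LED light strip: 28.7 W × 7 h = 201 Wh = 0.2009 kWh
Total energy = 6.974 + 0.093 + 0.127 + 0.2009 = 7.395 kWh
Cost = 7.395 kWh × €0.357 = €2.64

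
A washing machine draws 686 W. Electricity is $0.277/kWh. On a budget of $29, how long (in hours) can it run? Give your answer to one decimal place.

Energy budget = $29 / $0.277 per kWh = 104.7 kWh = 104,693 Wh
Runtime = 104,693 Wh / 686 W = 152.6 h

152.6 h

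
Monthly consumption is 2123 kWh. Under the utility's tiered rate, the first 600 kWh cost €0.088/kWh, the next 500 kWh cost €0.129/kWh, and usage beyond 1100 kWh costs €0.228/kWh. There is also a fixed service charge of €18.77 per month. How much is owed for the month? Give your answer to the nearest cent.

€369.31

First 600 kWh × €0.088 = €52.80
Next 500 kWh × €0.129 = €64.50
Remaining 1023 kWh × €0.228 = €233.24
Energy charge = €350.54; + service €18.77 = €369.31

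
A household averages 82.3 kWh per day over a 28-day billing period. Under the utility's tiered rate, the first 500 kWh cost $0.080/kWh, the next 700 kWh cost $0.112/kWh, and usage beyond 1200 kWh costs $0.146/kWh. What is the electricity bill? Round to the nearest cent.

Usage = 82.3 kWh/day × 28 days = 2304.4 kWh
First 500 kWh × $0.080 = $40.00
Next 700 kWh × $0.112 = $78.40
Remaining 1104.4 kWh × $0.146 = $161.24
Total = $279.64

$279.64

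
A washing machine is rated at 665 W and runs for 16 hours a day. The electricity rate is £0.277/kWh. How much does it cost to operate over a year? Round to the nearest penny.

Energy = 665 W × 16 h/day × 365 days = 3,883,600 Wh = 3,884 kWh
Cost = 3,884 kWh × £0.277/kWh = £1,075.76

£1075.76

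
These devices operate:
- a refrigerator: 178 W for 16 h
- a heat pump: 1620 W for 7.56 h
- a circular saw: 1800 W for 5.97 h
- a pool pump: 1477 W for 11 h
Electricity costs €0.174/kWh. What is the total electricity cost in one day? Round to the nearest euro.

€7

refrigerator: 178 W × 16 h = 2,848 Wh = 2.848 kWh
heat pump: 1620 W × 7.56 h = 12,247 Wh = 12.25 kWh
circular saw: 1800 W × 5.97 h = 10,746 Wh = 10.75 kWh
pool pump: 1477 W × 11 h = 16,247 Wh = 16.25 kWh
Total energy = 2.848 + 12.25 + 10.75 + 16.25 = 42.09 kWh
Cost = 42.09 kWh × €0.174 = €7.32 ≈ €7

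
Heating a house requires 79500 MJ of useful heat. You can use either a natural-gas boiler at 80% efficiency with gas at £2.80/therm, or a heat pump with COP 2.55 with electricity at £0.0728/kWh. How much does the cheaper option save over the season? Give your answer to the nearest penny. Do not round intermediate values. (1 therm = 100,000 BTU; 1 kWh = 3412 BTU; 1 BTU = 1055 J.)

Heat load = 79500 MJ = 79,500,000,000 J / 1055 = 75,355,450 BTU
Gas: input = 75,355,450 / 0.80 = 94,194,313 BTU = 941.9 therm → 941.9 × £2.80 = £2,637.44
Heat pump: 75,355,450 BTU / 3412 = 22,090 kWh heat; / 2.55 = 8,661 kWh in → × £0.0728 = £630.52
Difference = |£2,637.44 − £630.52| = £2,006.92

£2006.92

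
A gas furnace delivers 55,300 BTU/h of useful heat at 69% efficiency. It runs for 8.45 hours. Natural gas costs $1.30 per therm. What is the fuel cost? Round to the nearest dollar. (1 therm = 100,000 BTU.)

Heat delivered = 55,300 BTU/h × 8.45 h = 467,285 BTU
Gas input = 467,285 / 0.69 = 677,225 BTU
= 677,225 / 100,000 = 6.772 therm
Cost = 6.772 × $1.30/therm = $8.80 ≈ $9

$9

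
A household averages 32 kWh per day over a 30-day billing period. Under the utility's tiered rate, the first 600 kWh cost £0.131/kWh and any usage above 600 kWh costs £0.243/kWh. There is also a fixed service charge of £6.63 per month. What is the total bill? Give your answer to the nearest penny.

Usage = 32 kWh/day × 30 days = 960 kWh
First 600 kWh × £0.131 = £78.60
Remaining 360 kWh × £0.243 = £87.48
Energy charge = £166.08; + service £6.63 = £172.71

£172.71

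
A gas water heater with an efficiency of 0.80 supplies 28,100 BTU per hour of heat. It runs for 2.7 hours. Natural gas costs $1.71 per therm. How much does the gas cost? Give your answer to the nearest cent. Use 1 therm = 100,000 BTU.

$1.62

Heat delivered = 28,100 BTU/h × 2.7 h = 75,870 BTU
Gas input = 75,870 / 0.80 = 94,838 BTU
= 94,838 / 100,000 = 0.9484 therm
Cost = 0.9484 × $1.71/therm = $1.62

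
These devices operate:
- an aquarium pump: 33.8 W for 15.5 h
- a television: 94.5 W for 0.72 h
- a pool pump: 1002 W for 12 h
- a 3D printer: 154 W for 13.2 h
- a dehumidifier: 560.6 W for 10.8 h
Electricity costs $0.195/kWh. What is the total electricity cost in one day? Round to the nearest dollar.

aquarium pump: 33.8 W × 15.5 h = 524 Wh = 0.5239 kWh
television: 94.5 W × 0.72 h = 68 Wh = 0.06804 kWh
pool pump: 1002 W × 12 h = 12,024 Wh = 12.02 kWh
3D printer: 154 W × 13.2 h = 2,033 Wh = 2.033 kWh
dehumidifier: 560.6 W × 10.8 h = 6,054 Wh = 6.054 kWh
Total energy = 0.5239 + 0.06804 + 12.02 + 2.033 + 6.054 = 20.7 kWh
Cost = 20.7 kWh × $0.195 = $4.04 ≈ $4

$4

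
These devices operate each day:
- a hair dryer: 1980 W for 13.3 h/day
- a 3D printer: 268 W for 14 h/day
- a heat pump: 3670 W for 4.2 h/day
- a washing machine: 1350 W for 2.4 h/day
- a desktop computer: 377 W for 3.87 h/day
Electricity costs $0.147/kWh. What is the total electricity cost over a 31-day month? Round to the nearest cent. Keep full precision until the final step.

hair dryer: 1980 W × 13.3 h × 31 d = 816,354 Wh = 816.4 kWh
3D printer: 268 W × 14 h × 31 d = 116,312 Wh = 116.3 kWh
heat pump: 3670 W × 4.2 h × 31 d = 477,834 Wh = 477.8 kWh
washing machine: 1350 W × 2.4 h × 31 d = 100,440 Wh = 100.4 kWh
desktop computer: 377 W × 3.87 h × 31 d = 45,229 Wh = 45.23 kWh
Total energy = 816.4 + 116.3 + 477.8 + 100.4 + 45.23 = 1,556 kWh
Cost = 1,556 kWh × $0.147 = $228.76

$228.76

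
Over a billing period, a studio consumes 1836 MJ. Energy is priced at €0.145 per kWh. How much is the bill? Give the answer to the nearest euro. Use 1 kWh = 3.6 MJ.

€74

1836 MJ × (0.27778 kWh/MJ) = 510 kWh
Cost = 510 kWh × €0.145/kWh = €73.95 ≈ €74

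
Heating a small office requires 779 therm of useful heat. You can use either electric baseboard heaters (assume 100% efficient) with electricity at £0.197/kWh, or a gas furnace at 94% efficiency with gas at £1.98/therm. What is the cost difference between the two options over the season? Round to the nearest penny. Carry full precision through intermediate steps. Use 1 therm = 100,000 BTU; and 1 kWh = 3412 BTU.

Heat load = 779 therm × 100,000 = 77,900,000 BTU
Gas: input = 77,900,000 / 0.94 = 82,872,340 BTU = 828.7 therm → 828.7 × £1.98 = £1,640.87
Electric: 77,900,000 BTU / 3412 = 22,830 kWh → × £0.197 = £4,497.74
Difference = |£1,640.87 − £4,497.74| = £2,856.87

£2856.87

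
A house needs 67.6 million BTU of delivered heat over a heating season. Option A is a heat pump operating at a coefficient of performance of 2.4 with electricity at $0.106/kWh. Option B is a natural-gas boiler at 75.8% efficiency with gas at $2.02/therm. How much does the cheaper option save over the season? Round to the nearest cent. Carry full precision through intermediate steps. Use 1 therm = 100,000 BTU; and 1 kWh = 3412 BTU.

$926.43

Heat load = 67.6 × 10⁶ BTU = 67,600,000 BTU
Gas: input = 67,600,000 / 0.758 = 89,182,058 BTU = 891.8 therm → 891.8 × $2.02 = $1,801.48
Heat pump: 67,600,000 BTU / 3412 = 19,810 kWh heat; / 2.4 = 8,255 kWh in → × $0.106 = $875.05
Difference = |$1,801.48 − $875.05| = $926.43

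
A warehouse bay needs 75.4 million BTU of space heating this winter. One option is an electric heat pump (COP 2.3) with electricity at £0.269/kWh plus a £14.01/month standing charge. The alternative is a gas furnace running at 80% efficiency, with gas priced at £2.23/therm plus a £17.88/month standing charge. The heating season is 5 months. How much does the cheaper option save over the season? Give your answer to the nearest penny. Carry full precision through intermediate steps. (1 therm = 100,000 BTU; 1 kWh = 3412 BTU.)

Heat load = 75.4 × 10⁶ BTU = 75,400,000 BTU
Gas: input = 75,400,000 / 0.80 = 94,250,000 BTU = 942.5 therm → 942.5 × £2.23 = £2,101.78; + 5 × £17.88 standing = £2,191.18
Heat pump: 75,400,000 BTU / 3412 = 22,100 kWh heat; / 2.3 = 9,608 kWh in → × £0.269 = £2,584.56; + 5 × £14.01 standing = £2,654.61
Difference = |£2,191.18 − £2,654.61| = £463.44

£463.44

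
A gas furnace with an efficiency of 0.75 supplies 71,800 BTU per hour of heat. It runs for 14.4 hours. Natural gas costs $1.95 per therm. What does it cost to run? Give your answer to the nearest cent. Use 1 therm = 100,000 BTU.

Heat delivered = 71,800 BTU/h × 14.4 h = 1,033,920 BTU
Gas input = 1,033,920 / 0.75 = 1,378,560 BTU
= 1,378,560 / 100,000 = 13.79 therm
Cost = 13.79 × $1.95/therm = $26.88

$26.88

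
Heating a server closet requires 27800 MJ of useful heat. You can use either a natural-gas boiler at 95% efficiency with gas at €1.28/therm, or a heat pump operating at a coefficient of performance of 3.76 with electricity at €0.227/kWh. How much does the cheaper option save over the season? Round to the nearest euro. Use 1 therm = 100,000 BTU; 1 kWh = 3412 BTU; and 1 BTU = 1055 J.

Heat load = 27800 MJ = 27,800,000,000 J / 1055 = 26,350,711 BTU
Gas: input = 26,350,711 / 0.95 = 27,737,590 BTU = 277.4 therm → 277.4 × €1.28 = €355.04
Heat pump: 26,350,711 BTU / 3412 = 7,723 kWh heat; / 3.76 = 2,054 kWh in → × €0.227 = €466.25
Difference = |€355.04 − €466.25| = €111.21 ≈ €111

€111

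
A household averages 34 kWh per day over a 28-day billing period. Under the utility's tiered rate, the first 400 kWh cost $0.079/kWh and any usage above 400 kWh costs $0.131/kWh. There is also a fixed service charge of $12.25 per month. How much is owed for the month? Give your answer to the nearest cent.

$116.16

Usage = 34 kWh/day × 28 days = 952 kWh
First 400 kWh × $0.079 = $31.60
Remaining 552 kWh × $0.131 = $72.31
Energy charge = $103.91; + service $12.25 = $116.16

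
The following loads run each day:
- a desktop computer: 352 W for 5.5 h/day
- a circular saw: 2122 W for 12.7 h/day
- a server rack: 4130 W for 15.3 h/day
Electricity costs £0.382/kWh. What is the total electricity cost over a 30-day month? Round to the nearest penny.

£1055.17

desktop computer: 352 W × 5.5 h × 30 d = 58,080 Wh = 58.08 kWh
circular saw: 2122 W × 12.7 h × 30 d = 808,482 Wh = 808.5 kWh
server rack: 4130 W × 15.3 h × 30 d = 1,895,670 Wh = 1,896 kWh
Total energy = 58.08 + 808.5 + 1,896 = 2,762 kWh
Cost = 2,762 kWh × £0.382 = £1,055.17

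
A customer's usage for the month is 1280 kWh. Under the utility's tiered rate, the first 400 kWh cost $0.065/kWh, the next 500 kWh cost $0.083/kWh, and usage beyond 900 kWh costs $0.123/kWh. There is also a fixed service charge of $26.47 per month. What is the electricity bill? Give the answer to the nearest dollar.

$141

First 400 kWh × $0.065 = $26.00
Next 500 kWh × $0.083 = $41.50
Remaining 380 kWh × $0.123 = $46.74
Energy charge = $114.24; + service $26.47 = $140.71 ≈ $141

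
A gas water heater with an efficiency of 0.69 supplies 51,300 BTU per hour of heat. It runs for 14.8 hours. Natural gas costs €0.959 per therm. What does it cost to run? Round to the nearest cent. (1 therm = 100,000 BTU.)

Heat delivered = 51,300 BTU/h × 14.8 h = 759,240 BTU
Gas input = 759,240 / 0.69 = 1,100,348 BTU
= 1,100,348 / 100,000 = 11 therm
Cost = 11 × €0.959/therm = €10.55

€10.55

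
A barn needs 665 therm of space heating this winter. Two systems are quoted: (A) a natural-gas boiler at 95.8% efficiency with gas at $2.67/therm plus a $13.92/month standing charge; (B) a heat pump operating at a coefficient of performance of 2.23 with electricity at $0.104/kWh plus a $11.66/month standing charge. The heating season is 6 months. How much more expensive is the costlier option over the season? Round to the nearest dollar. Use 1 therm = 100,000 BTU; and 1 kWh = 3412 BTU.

Heat load = 665 therm × 100,000 = 66,500,000 BTU
Gas: input = 66,500,000 / 0.958 = 69,415,449 BTU = 694.2 therm → 694.2 × $2.67 = $1,853.39; + 6 × $13.92 standing = $1,936.91
Heat pump: 66,500,000 BTU / 3412 = 19,490 kWh heat; / 2.23 = 8,740 kWh in → × $0.104 = $908.95; + 6 × $11.66 standing = $978.91
Difference = |$1,936.91 − $978.91| = $958.00

$958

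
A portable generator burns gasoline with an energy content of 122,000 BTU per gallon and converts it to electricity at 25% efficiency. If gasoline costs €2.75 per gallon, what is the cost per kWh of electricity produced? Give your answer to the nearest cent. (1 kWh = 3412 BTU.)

€0.31

Electrical output per gallon = 122,000 BTU × 0.25 / 3412 BTU/kWh = 8.939 kWh
Cost per kWh = €2.75 / 8.939 kWh = €0.308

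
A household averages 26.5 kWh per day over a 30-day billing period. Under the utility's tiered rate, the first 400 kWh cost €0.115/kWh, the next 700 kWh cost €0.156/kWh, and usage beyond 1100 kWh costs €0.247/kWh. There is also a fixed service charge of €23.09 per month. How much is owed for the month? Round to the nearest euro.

€131

Usage = 26.5 kWh/day × 30 days = 795 kWh
First 400 kWh × €0.115 = €46.00
Next 395 kWh × €0.156 = €61.62
Remaining tier: 0 kWh (not reached)
Energy charge = €107.62; + service €23.09 = €130.71 ≈ €131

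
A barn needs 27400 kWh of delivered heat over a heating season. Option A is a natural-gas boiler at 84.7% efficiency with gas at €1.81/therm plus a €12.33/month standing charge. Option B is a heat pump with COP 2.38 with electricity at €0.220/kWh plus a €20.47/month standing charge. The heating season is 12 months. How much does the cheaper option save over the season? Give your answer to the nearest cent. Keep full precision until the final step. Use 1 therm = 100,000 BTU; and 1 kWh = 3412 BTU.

€632.64

Heat load = 27400 kWh × 3412 = 93,488,800 BTU
Gas: input = 93,488,800 / 0.847 = 110,376,387 BTU = 1,104 therm → 1,104 × €1.81 = €1,997.81; + 12 × €12.33 standing = €2,145.77
Heat pump: 93,488,800 BTU / 3412 = 27,400 kWh heat; / 2.38 = 11,510 kWh in → × €0.220 = €2,532.77; + 12 × €20.47 standing = €2,778.41
Difference = |€2,145.77 − €2,778.41| = €632.64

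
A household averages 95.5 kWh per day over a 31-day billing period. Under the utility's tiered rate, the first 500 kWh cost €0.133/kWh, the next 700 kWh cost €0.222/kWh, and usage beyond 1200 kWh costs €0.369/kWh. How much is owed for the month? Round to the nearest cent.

Usage = 95.5 kWh/day × 31 days = 2960.5 kWh
First 500 kWh × €0.133 = €66.50
Next 700 kWh × €0.222 = €155.40
Remaining 1760.5 kWh × €0.369 = €649.62
Total = €871.52

€871.52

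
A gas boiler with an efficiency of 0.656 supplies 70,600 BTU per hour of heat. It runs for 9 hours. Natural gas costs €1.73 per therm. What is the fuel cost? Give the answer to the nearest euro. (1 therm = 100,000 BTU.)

€17

Heat delivered = 70,600 BTU/h × 9 h = 635,400 BTU
Gas input = 635,400 / 0.656 = 968,598 BTU
= 968,598 / 100,000 = 9.686 therm
Cost = 9.686 × €1.73/therm = €16.76 ≈ €17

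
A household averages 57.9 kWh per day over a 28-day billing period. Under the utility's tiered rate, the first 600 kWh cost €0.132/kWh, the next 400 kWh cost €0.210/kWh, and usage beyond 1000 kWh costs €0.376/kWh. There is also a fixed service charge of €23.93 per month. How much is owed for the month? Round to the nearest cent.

€420.70

Usage = 57.9 kWh/day × 28 days = 1621.2 kWh
First 600 kWh × €0.132 = €79.20
Next 400 kWh × €0.210 = €84.00
Remaining 621.2 kWh × €0.376 = €233.57
Energy charge = €396.77; + service €23.93 = €420.70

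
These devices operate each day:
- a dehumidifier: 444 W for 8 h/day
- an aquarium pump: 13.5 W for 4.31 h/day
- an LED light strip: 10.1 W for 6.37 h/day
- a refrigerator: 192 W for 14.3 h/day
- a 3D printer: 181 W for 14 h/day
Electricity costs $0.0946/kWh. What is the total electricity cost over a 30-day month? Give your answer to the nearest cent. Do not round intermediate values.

dehumidifier: 444 W × 8 h × 30 d = 106,560 Wh = 106.6 kWh
aquarium pump: 13.5 W × 4.31 h × 30 d = 1,746 Wh = 1.746 kWh
LED light strip: 10.1 W × 6.37 h × 30 d = 1,930 Wh = 1.93 kWh
refrigerator: 192 W × 14.3 h × 30 d = 82,368 Wh = 82.37 kWh
3D printer: 181 W × 14 h × 30 d = 76,020 Wh = 76.02 kWh
Total energy = 106.6 + 1.746 + 1.93 + 82.37 + 76.02 = 268.6 kWh
Cost = 268.6 kWh × $0.0946 = $25.41

$25.41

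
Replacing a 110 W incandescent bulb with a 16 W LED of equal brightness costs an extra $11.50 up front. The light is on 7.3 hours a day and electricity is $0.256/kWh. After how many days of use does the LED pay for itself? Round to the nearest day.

Power saved = 110 − 16 = 94 W
Daily energy saved = 94 W × 7.3 h = 686.2 Wh = 0.6862 kWh
Daily savings = 0.6862 × $0.256 = $0.1757
Payback = $11.50 / $0.1757 per day = 65.46 days

65 days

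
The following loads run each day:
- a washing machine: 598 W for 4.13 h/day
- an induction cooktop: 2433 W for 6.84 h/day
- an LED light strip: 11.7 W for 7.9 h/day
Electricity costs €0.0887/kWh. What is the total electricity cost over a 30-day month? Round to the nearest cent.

€51.10

washing machine: 598 W × 4.13 h × 30 d = 74,092 Wh = 74.09 kWh
induction cooktop: 2433 W × 6.84 h × 30 d = 499,252 Wh = 499.3 kWh
LED light strip: 11.7 W × 7.9 h × 30 d = 2,773 Wh = 2.773 kWh
Total energy = 74.09 + 499.3 + 2.773 = 576.1 kWh
Cost = 576.1 kWh × €0.0887 = €51.10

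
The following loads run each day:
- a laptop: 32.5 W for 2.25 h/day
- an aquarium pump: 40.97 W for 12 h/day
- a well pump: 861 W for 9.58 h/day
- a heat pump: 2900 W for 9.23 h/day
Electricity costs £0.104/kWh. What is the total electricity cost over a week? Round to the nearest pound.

laptop: 32.5 W × 2.25 h × 7 d = 512 Wh = 0.5119 kWh
aquarium pump: 40.97 W × 12 h × 7 d = 3,441 Wh = 3.441 kWh
well pump: 861 W × 9.58 h × 7 d = 57,739 Wh = 57.74 kWh
heat pump: 2900 W × 9.23 h × 7 d = 187,369 Wh = 187.4 kWh
Total energy = 0.5119 + 3.441 + 57.74 + 187.4 = 249.1 kWh
Cost = 249.1 kWh × £0.104 = £25.90 ≈ £26

£26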